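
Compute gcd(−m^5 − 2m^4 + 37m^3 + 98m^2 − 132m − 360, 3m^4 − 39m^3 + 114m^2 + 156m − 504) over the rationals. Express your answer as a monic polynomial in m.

Repeated division with remainder:
  −m^5 − 2m^4 + 37m^3 + 98m^2 − 132m − 360 = (−(1/3)m − 5)(3m^4 − 39m^3 + 114m^2 + 156m − 504) + (−120m^3 + 720m^2 + 480m − 2880)
  3m^4 − 39m^3 + 114m^2 + 156m − 504 = (−(1/40)m + 7/40)(−120m^3 + 720m^2 + 480m − 2880) + (0)
Last nonzero remainder: −120m^3 + 720m^2 + 480m − 2880. Dividing through by −120 gives the monic gcd m^3 − 6m^2 − 4m + 24.

m^3 − 6m^2 − 4m + 24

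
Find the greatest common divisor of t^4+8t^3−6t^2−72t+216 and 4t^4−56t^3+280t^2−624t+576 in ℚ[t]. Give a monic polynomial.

t^2−4t+6

Euclidean algorithm in ℚ[t]:
  t^4+8t^3−6t^2−72t+216 = (1/4)(4t^4−56t^3+280t^2−624t+576) + (22t^3−76t^2+84t+72)
  4t^4−56t^3+280t^2−624t+576 = ((2/11)t−232/121)(22t^3−76t^2+84t+72) + ((14400/121)t^2−(57600/121)t+86400/121)
  22t^3−76t^2+84t+72 = ((1331/7200)t+121/1200)((14400/121)t^2−(57600/121)t+86400/121) + (0)
Last nonzero remainder: (14400/121)t^2−(57600/121)t+86400/121. Dividing through by 14400/121 gives the monic gcd t^2−4t+6.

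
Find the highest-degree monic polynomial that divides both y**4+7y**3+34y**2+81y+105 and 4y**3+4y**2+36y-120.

By polynomial division,
  y**4+7y**3+34y**2+81y+105 = ((1/4)y+3/2)(4y**3+4y**2+36y-120) + (19y**2+57y+285)
  4y**3+4y**2+36y-120 = ((4/19)y-8/19)(19y**2+57y+285) + (0)
Last nonzero remainder: 19y**2+57y+285. Dividing through by 19 gives the monic gcd y**2+3y+15.

y**2+3y+15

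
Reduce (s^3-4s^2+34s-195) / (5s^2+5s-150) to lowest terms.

(s^2+s+39)/(5s+30)

Apply the Euclidean algorithm:
  s^3-4s^2+34s-195 = ((1/5)s-1)(5s^2+5s-150) + (69s-345)
  5s^2+5s-150 = ((5/69)s+10/23)(69s-345) + (0)
Last nonzero remainder: 69s-345. Dividing through by 69 gives the monic gcd s-5.
Cancel s-5 from numerator and denominator to get the reduced form.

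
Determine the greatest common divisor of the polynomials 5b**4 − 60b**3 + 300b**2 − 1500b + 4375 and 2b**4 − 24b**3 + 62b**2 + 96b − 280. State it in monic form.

b**2 − 12b + 35

Apply the Euclidean algorithm:
  5b**4 − 60b**3 + 300b**2 − 1500b + 4375 = (5/2)(2b**4 − 24b**3 + 62b**2 + 96b − 280) + (145b**2 − 1740b + 5075)
  2b**4 − 24b**3 + 62b**2 + 96b − 280 = ((2/145)b**2 − 8/145)(145b**2 − 1740b + 5075) + (0)
Last nonzero remainder: 145b**2 − 1740b + 5075. Dividing through by 145 gives the monic gcd b**2 − 12b + 35.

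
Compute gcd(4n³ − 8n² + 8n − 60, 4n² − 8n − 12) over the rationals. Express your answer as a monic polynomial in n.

n − 3

By polynomial division,
  4n³ − 8n² + 8n − 60 = (n)(4n² − 8n − 12) + (20n − 60)
  4n² − 8n − 12 = ((1/5)n + 1/5)(20n − 60) + (0)
Last nonzero remainder: 20n − 60. Dividing through by 20 gives the monic gcd n − 3.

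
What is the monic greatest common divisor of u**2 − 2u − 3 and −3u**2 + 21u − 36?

Apply the Euclidean algorithm:
  u**2 − 2u − 3 = (−1/3)(−3u**2 + 21u − 36) + (5u − 15)
  −3u**2 + 21u − 36 = (−(3/5)u + 12/5)(5u − 15) + (0)
Last nonzero remainder: 5u − 15. Dividing through by 5 gives the monic gcd u − 3.

u − 3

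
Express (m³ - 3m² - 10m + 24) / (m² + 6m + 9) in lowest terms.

(m² - 6m + 8)/(m + 3)

Repeated division with remainder:
  m³ - 3m² - 10m + 24 = (m - 9)(m² + 6m + 9) + (35m + 105)
  m² + 6m + 9 = ((1/35)m + 3/35)(35m + 105) + (0)
Last nonzero remainder: 35m + 105. Dividing through by 35 gives the monic gcd m + 3.
Cancel m + 3 from numerator and denominator to get the reduced form.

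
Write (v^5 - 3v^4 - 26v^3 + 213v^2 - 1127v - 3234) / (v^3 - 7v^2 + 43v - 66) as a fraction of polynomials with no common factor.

Euclidean algorithm in ℚ[v]:
  v^5 - 3v^4 - 26v^3 + 213v^2 - 1127v - 3234 = (v^2 + 4v - 41)(v^3 - 7v^2 + 43v - 66) + (-180v^2 + 900v - 5940)
  v^3 - 7v^2 + 43v - 66 = (-(1/180)v + 1/90)(-180v^2 + 900v - 5940) + (0)
Last nonzero remainder: -180v^2 + 900v - 5940. Dividing through by -180 gives the monic gcd v^2 - 5v + 33.
Cancel v^2 - 5v + 33 from numerator and denominator to get the reduced form.

(v^3 + 2v^2 - 49v - 98)/(v - 2)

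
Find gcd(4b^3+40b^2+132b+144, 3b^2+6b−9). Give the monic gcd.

b+3

By polynomial division,
  4b^3+40b^2+132b+144 = ((4/3)b+32/3)(3b^2+6b−9) + (80b+240)
  3b^2+6b−9 = ((3/80)b−3/80)(80b+240) + (0)
Last nonzero remainder: 80b+240. Dividing through by 80 gives the monic gcd b+3.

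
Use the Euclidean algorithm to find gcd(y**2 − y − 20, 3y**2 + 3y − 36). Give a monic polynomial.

Apply the Euclidean algorithm:
  y**2 − y − 20 = (1/3)(3y**2 + 3y − 36) + (−2y − 8)
  3y**2 + 3y − 36 = (−(3/2)y + 9/2)(−2y − 8) + (0)
Last nonzero remainder: −2y − 8. Dividing through by −2 gives the monic gcd y + 4.

y + 4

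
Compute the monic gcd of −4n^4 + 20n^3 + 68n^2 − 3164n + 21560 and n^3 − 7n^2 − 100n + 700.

Repeated division with remainder:
  −4n^4 + 20n^3 + 68n^2 − 3164n + 21560 = (−4n − 8)(n^3 − 7n^2 − 100n + 700) + (−388n^2 − 1164n + 27160)
  n^3 − 7n^2 − 100n + 700 = (−(1/388)n + 5/194)(−388n^2 − 1164n + 27160) + (0)
Last nonzero remainder: −388n^2 − 1164n + 27160. Dividing through by −388 gives the monic gcd n^2 + 3n − 70.

n^2 + 3n − 70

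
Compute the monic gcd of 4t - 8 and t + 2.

1

Apply the Euclidean algorithm:
  4t - 8 = (4)(t + 2) + (-16)
  t + 2 = (-(1/16)t - 1/8)(-16) + (0)
The last nonzero remainder is the constant -16, so the polynomials are coprime and gcd = 1.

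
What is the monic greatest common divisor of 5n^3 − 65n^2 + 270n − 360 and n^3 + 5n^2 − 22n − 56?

n − 4

Euclidean algorithm in ℚ[n]:
  5n^3 − 65n^2 + 270n − 360 = (5)(n^3 + 5n^2 − 22n − 56) + (−90n^2 + 380n − 80)
  n^3 + 5n^2 − 22n − 56 = (−(1/90)n − 83/810)(−90n^2 + 380n − 80) + ((1300/81)n − 5200/81)
  −90n^2 + 380n − 80 = (−(729/130)n + 81/65)((1300/81)n − 5200/81) + (0)
Last nonzero remainder: (1300/81)n − 5200/81. Dividing through by 1300/81 gives the monic gcd n − 4.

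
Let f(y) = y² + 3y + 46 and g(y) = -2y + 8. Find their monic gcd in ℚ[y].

1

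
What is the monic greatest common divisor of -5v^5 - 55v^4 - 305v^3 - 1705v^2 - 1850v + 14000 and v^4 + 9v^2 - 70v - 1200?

Euclidean algorithm in ℚ[v]:
  -5v^5 - 55v^4 - 305v^3 - 1705v^2 - 1850v + 14000 = (-5v - 55)(v^4 + 9v^2 - 70v - 1200) + (-260v^3 - 1560v^2 - 11700v - 52000)
  v^4 + 9v^2 - 70v - 1200 = (-(1/260)v + 3/130)(-260v^3 - 1560v^2 - 11700v - 52000) + (0)
Last nonzero remainder: -260v^3 - 1560v^2 - 11700v - 52000. Dividing through by -260 gives the monic gcd v^3 + 6v^2 + 45v + 200.

v^3 + 6v^2 + 45v + 200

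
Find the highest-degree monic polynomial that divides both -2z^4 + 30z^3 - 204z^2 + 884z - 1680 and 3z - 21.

Euclidean algorithm in ℚ[z]:
  -2z^4 + 30z^3 - 204z^2 + 884z - 1680 = (-(2/3)z^3 + (16/3)z^2 - (92/3)z + 80)(3z - 21) + (0)
Last nonzero remainder: 3z - 21. Dividing through by 3 gives the monic gcd z - 7.

z - 7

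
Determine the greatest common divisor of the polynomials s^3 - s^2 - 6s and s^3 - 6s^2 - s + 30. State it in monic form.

s^2 - s - 6

Repeated division with remainder:
  s^3 - s^2 - 6s = (s^3 - 6s^2 - s + 30) + (5s^2 - 5s - 30)
  s^3 - 6s^2 - s + 30 = ((1/5)s - 1)(5s^2 - 5s - 30) + (0)
Last nonzero remainder: 5s^2 - 5s - 30. Dividing through by 5 gives the monic gcd s^2 - s - 6.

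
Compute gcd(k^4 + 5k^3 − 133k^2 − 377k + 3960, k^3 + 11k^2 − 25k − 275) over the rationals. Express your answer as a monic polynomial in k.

k^2 + 6k − 55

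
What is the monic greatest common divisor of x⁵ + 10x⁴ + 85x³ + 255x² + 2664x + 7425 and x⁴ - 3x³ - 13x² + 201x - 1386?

Euclidean algorithm in ℚ[x]:
  x⁵ + 10x⁴ + 85x³ + 255x² + 2664x + 7425 = (x + 13)(x⁴ - 3x³ - 13x² + 201x - 1386) + (137x³ + 223x² + 1437x + 25443)
  x⁴ - 3x³ - 13x² + 201x - 1386 = ((1/137)x - 634/18769)(137x³ + 223x² + 1437x + 25443) + (-(299484/18769)x² + (1197936/18769)x - 9882972/18769)
  137x³ + 223x² + 1437x + 25443 = (-(2571353/299484)x - 4823633/99828)(-(299484/18769)x² + (1197936/18769)x - 9882972/18769) + (0)
Last nonzero remainder: -(299484/18769)x² + (1197936/18769)x - 9882972/18769. Dividing through by -299484/18769 gives the monic gcd x² - 4x + 33.

x² - 4x + 33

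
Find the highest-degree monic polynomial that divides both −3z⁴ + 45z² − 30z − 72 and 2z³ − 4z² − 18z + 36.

Euclidean algorithm in ℚ[z]:
  −3z⁴ + 45z² − 30z − 72 = (−(3/2)z − 3)(2z³ − 4z² − 18z + 36) + (6z² − 30z + 36)
  2z³ − 4z² − 18z + 36 = ((1/3)z + 1)(6z² − 30z + 36) + (0)
Last nonzero remainder: 6z² − 30z + 36. Dividing through by 6 gives the monic gcd z² − 5z + 6.

z² − 5z + 6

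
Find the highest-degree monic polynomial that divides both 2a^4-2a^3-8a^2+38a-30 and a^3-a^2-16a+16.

a-1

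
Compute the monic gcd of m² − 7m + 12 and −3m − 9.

1

Repeated division with remainder:
  m² − 7m + 12 = (−(1/3)m + 10/3)(−3m − 9) + (42)
  −3m − 9 = (−(1/14)m − 3/14)(42) + (0)
The last nonzero remainder is the constant 42, so the polynomials are coprime and gcd = 1.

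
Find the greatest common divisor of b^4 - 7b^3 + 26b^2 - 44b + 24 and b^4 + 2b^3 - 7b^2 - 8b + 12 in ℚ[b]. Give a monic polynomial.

By polynomial division,
  b^4 - 7b^3 + 26b^2 - 44b + 24 = (b^4 + 2b^3 - 7b^2 - 8b + 12) + (-9b^3 + 33b^2 - 36b + 12)
  b^4 + 2b^3 - 7b^2 - 8b + 12 = (-(1/9)b - 17/27)(-9b^3 + 33b^2 - 36b + 12) + ((88/9)b^2 - (88/3)b + 176/9)
  -9b^3 + 33b^2 - 36b + 12 = (-(81/88)b + 27/44)((88/9)b^2 - (88/3)b + 176/9) + (0)
Last nonzero remainder: (88/9)b^2 - (88/3)b + 176/9. Dividing through by 88/9 gives the monic gcd b^2 - 3b + 2.

b^2 - 3b + 2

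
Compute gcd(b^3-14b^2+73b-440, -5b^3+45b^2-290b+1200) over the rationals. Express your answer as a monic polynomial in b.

Repeated division with remainder:
  b^3-14b^2+73b-440 = (-1/5)(-5b^3+45b^2-290b+1200) + (-5b^2+15b-200)
  -5b^3+45b^2-290b+1200 = (b-6)(-5b^2+15b-200) + (0)
Last nonzero remainder: -5b^2+15b-200. Dividing through by -5 gives the monic gcd b^2-3b+40.

b^2-3b+40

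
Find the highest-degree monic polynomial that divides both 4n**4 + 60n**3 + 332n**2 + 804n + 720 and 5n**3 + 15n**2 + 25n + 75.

Repeated division with remainder:
  4n**4 + 60n**3 + 332n**2 + 804n + 720 = ((4/5)n + 48/5)(5n**3 + 15n**2 + 25n + 75) + (168n**2 + 504n)
  5n**3 + 15n**2 + 25n + 75 = ((5/168)n)(168n**2 + 504n) + (25n + 75)
  168n**2 + 504n = ((168/25)n)(25n + 75) + (0)
Last nonzero remainder: 25n + 75. Dividing through by 25 gives the monic gcd n + 3.

n + 3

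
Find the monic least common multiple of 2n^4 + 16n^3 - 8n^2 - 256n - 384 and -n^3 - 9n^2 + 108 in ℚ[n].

n^6 + 11n^5 + 2n^4 - 284n^3 - 504n^2 + 1728n + 3456

By polynomial division,
  2n^4 + 16n^3 - 8n^2 - 256n - 384 = (-2n + 2)(-n^3 - 9n^2 + 108) + (10n^2 - 40n - 600)
  -n^3 - 9n^2 + 108 = (-(1/10)n - 13/10)(10n^2 - 40n - 600) + (-112n - 672)
  10n^2 - 40n - 600 = (-(5/56)n + 25/28)(-112n - 672) + (0)
Last nonzero remainder: -112n - 672. Dividing through by -112 gives the monic gcd n + 6.
Then lcm(f, g) = f·g / gcd(f, g); expanding and making the result monic gives the answer.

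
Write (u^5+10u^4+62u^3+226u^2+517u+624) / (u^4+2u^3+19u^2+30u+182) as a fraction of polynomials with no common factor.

Euclidean algorithm in ℚ[u]:
  u^5+10u^4+62u^3+226u^2+517u+624 = (u+8)(u^4+2u^3+19u^2+30u+182) + (27u^3+44u^2+95u-832)
  u^4+2u^3+19u^2+30u+182 = ((1/27)u+10/729)(27u^3+44u^2+95u-832) + ((10846/729)u^2+(43384/729)u+140998/729)
  27u^3+44u^2+95u-832 = ((19683/10846)u-23328/5423)((10846/729)u^2+(43384/729)u+140998/729) + (0)
Last nonzero remainder: (10846/729)u^2+(43384/729)u+140998/729. Dividing through by 10846/729 gives the monic gcd u^2+4u+13.
Cancel u^2+4u+13 from numerator and denominator to get the reduced form.

(u^3+6u^2+25u+48)/(u^2-2u+14)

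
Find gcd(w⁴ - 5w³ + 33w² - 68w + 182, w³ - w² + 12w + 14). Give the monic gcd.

w² - 2w + 14

By polynomial division,
  w⁴ - 5w³ + 33w² - 68w + 182 = (w - 4)(w³ - w² + 12w + 14) + (17w² - 34w + 238)
  w³ - w² + 12w + 14 = ((1/17)w + 1/17)(17w² - 34w + 238) + (0)
Last nonzero remainder: 17w² - 34w + 238. Dividing through by 17 gives the monic gcd w² - 2w + 14.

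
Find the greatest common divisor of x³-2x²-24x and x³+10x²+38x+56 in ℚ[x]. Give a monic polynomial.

Repeated division with remainder:
  x³-2x²-24x = (x³+10x²+38x+56) + (-12x²-62x-56)
  x³+10x²+38x+56 = (-(1/12)x-29/72)(-12x²-62x-56) + ((301/36)x+301/9)
  -12x²-62x-56 = (-(432/301)x-72/43)((301/36)x+301/9) + (0)
Last nonzero remainder: (301/36)x+301/9. Dividing through by 301/36 gives the monic gcd x+4.

x+4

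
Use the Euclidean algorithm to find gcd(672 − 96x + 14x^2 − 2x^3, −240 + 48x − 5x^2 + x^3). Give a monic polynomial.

Apply the Euclidean algorithm:
  −2x^3 + 14x^2 − 96x + 672 = (−2)(x^3 − 5x^2 + 48x − 240) + (4x^2 + 192)
  x^3 − 5x^2 + 48x − 240 = ((1/4)x − 5/4)(4x^2 + 192) + (0)
Last nonzero remainder: 4x^2 + 192. Dividing through by 4 gives the monic gcd x^2 + 48.

48 + x^2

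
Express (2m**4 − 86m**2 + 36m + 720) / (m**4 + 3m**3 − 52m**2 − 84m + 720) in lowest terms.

Repeated division with remainder:
  2m**4 − 86m**2 + 36m + 720 = (2)(m**4 + 3m**3 − 52m**2 − 84m + 720) + (−6m**3 + 18m**2 + 204m − 720)
  m**4 + 3m**3 − 52m**2 − 84m + 720 = (−(1/6)m − 1)(−6m**3 + 18m**2 + 204m − 720) + (0)
Last nonzero remainder: −6m**3 + 18m**2 + 204m − 720. Dividing through by −6 gives the monic gcd m**3 − 3m**2 − 34m + 120.
Cancel m**3 − 3m**2 − 34m + 120 from numerator and denominator to get the reduced form.

(2m + 6)/(m + 6)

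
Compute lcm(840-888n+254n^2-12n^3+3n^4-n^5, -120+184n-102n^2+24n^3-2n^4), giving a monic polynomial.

2520-3504n+1650n^2-290n^3+21n^4-6n^5+n^6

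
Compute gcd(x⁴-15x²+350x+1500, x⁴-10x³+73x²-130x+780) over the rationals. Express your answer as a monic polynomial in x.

x²-10x+60

Euclidean algorithm in ℚ[x]:
  x⁴-15x²+350x+1500 = (x⁴-10x³+73x²-130x+780) + (10x³-88x²+480x+720)
  x⁴-10x³+73x²-130x+780 = ((1/10)x-3/25)(10x³-88x²+480x+720) + ((361/25)x²-(722/5)x+4332/5)
  10x³-88x²+480x+720 = ((250/361)x+300/361)((361/25)x²-(722/5)x+4332/5) + (0)
Last nonzero remainder: (361/25)x²-(722/5)x+4332/5. Dividing through by 361/25 gives the monic gcd x²-10x+60.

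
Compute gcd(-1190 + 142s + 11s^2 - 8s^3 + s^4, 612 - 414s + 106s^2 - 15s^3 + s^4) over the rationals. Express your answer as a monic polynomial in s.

Repeated division with remainder:
  s^4 - 8s^3 + 11s^2 + 142s - 1190 = (s^4 - 15s^3 + 106s^2 - 414s + 612) + (7s^3 - 95s^2 + 556s - 1802)
  s^4 - 15s^3 + 106s^2 - 414s + 612 = ((1/7)s - 10/49)(7s^3 - 95s^2 + 556s - 1802) + ((352/49)s^2 - (2112/49)s + 11968/49)
  7s^3 - 95s^2 + 556s - 1802 = ((343/352)s - 2597/352)((352/49)s^2 - (2112/49)s + 11968/49) + (0)
Last nonzero remainder: (352/49)s^2 - (2112/49)s + 11968/49. Dividing through by 352/49 gives the monic gcd s^2 - 6s + 34.

34 - 6s + s^2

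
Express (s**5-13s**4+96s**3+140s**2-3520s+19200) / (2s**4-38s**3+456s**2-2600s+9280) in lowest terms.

(s**3-3s**2-14s+240)/(2s**2-18s+116)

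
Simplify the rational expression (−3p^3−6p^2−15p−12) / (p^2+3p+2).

By polynomial division,
  −3p^3−6p^2−15p−12 = (−3p+3)(p^2+3p+2) + (−18p−18)
  p^2+3p+2 = (−(1/18)p−1/9)(−18p−18) + (0)
Last nonzero remainder: −18p−18. Dividing through by −18 gives the monic gcd p+1.
Cancel p+1 from numerator and denominator to get the reduced form.

(−3p^2−3p−12)/(p+2)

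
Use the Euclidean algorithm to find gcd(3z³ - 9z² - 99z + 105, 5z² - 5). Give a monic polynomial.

z - 1

By polynomial division,
  3z³ - 9z² - 99z + 105 = ((3/5)z - 9/5)(5z² - 5) + (-96z + 96)
  5z² - 5 = (-(5/96)z - 5/96)(-96z + 96) + (0)
Last nonzero remainder: -96z + 96. Dividing through by -96 gives the monic gcd z - 1.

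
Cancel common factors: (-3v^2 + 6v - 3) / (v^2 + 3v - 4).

(-3v + 3)/(v + 4)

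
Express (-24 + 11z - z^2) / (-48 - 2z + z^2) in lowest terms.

Apply the Euclidean algorithm:
  -z^2 + 11z - 24 = (-1)(z^2 - 2z - 48) + (9z - 72)
  z^2 - 2z - 48 = ((1/9)z + 2/3)(9z - 72) + (0)
Last nonzero remainder: 9z - 72. Dividing through by 9 gives the monic gcd z - 8.
Cancel z - 8 from numerator and denominator to get the reduced form.

(3 - z)/(6 + z)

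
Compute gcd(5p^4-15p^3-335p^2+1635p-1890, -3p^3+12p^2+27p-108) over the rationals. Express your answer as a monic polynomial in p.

Apply the Euclidean algorithm:
  5p^4-15p^3-335p^2+1635p-1890 = (-(5/3)p-5/3)(-3p^3+12p^2+27p-108) + (-270p^2+1500p-2070)
  -3p^3+12p^2+27p-108 = ((1/90)p+7/405)(-270p^2+1500p-2070) + ((650/27)p-650/9)
  -270p^2+1500p-2070 = (-(729/65)p+1863/65)((650/27)p-650/9) + (0)
Last nonzero remainder: (650/27)p-650/9. Dividing through by 650/27 gives the monic gcd p-3.

p-3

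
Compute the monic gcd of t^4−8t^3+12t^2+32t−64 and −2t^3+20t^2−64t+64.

t^3−10t^2+32t−32

Apply the Euclidean algorithm:
  t^4−8t^3+12t^2+32t−64 = (−(1/2)t−1)(−2t^3+20t^2−64t+64) + (0)
Last nonzero remainder: −2t^3+20t^2−64t+64. Dividing through by −2 gives the monic gcd t^3−10t^2+32t−32.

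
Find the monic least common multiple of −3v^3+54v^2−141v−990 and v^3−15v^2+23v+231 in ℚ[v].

Repeated division with remainder:
  −3v^3+54v^2−141v−990 = (−3)(v^3−15v^2+23v+231) + (9v^2−72v−297)
  v^3−15v^2+23v+231 = ((1/9)v−7/9)(9v^2−72v−297) + (0)
Last nonzero remainder: 9v^2−72v−297. Dividing through by 9 gives the monic gcd v^2−8v−33.
Then lcm(f, g) = f·g / gcd(f, g); expanding and making the result monic gives the answer.

v^4−25v^3+173v^2+v−2310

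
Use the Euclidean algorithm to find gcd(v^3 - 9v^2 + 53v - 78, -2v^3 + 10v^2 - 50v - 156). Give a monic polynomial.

v^2 - 7v + 39

Repeated division with remainder:
  v^3 - 9v^2 + 53v - 78 = (-1/2)(-2v^3 + 10v^2 - 50v - 156) + (-4v^2 + 28v - 156)
  -2v^3 + 10v^2 - 50v - 156 = ((1/2)v + 1)(-4v^2 + 28v - 156) + (0)
Last nonzero remainder: -4v^2 + 28v - 156. Dividing through by -4 gives the monic gcd v^2 - 7v + 39.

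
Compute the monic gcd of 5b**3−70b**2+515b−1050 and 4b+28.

Apply the Euclidean algorithm:
  5b**3−70b**2+515b−1050 = ((5/4)b**2−(105/4)b+625/2)(4b+28) + (−9800)
  4b+28 = (−(1/2450)b−1/350)(−9800) + (0)
The last nonzero remainder is the constant −9800, so the polynomials are coprime and gcd = 1.

1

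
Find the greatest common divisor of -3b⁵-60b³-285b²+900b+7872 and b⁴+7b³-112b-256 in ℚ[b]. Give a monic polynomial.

b³+3b²-12b-64

By polynomial division,
  -3b⁵-60b³-285b²+900b+7872 = (-3b+21)(b⁴+7b³-112b-256) + (-207b³-621b²+2484b+13248)
  b⁴+7b³-112b-256 = (-(1/207)b-4/207)(-207b³-621b²+2484b+13248) + (0)
Last nonzero remainder: -207b³-621b²+2484b+13248. Dividing through by -207 gives the monic gcd b³+3b²-12b-64.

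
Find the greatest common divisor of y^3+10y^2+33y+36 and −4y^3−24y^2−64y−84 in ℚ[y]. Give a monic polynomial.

y+3

Repeated division with remainder:
  y^3+10y^2+33y+36 = (−1/4)(−4y^3−24y^2−64y−84) + (4y^2+17y+15)
  −4y^3−24y^2−64y−84 = (−y−7/4)(4y^2+17y+15) + (−(77/4)y−231/4)
  4y^2+17y+15 = (−(16/77)y−20/77)(−(77/4)y−231/4) + (0)
Last nonzero remainder: −(77/4)y−231/4. Dividing through by −77/4 gives the monic gcd y+3.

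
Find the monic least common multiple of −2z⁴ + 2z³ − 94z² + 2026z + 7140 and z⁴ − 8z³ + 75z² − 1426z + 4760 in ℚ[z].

Repeated division with remainder:
  −2z⁴ + 2z³ − 94z² + 2026z + 7140 = (−2)(z⁴ − 8z³ + 75z² − 1426z + 4760) + (−14z³ + 56z² − 826z + 16660)
  z⁴ − 8z³ + 75z² − 1426z + 4760 = (−(1/14)z + 2/7)(−14z³ + 56z² − 826z + 16660) + (0)
Last nonzero remainder: −14z³ + 56z² − 826z + 16660. Dividing through by −14 gives the monic gcd z³ − 4z² + 59z − 1190.
Then lcm(f, g) = f·g / gcd(f, g); expanding and making the result monic gives the answer.

z⁵ − 5z⁴ + 51z³ − 1201z² + 482z + 14280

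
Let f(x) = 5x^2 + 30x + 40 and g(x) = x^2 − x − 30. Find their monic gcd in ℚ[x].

Euclidean algorithm in ℚ[x]:
  5x^2 + 30x + 40 = (5)(x^2 − x − 30) + (35x + 190)
  x^2 − x − 30 = ((1/35)x − 9/49)(35x + 190) + (240/49)
  35x + 190 = ((343/48)x + 931/24)(240/49) + (0)
The last nonzero remainder is the constant 240/49, so the polynomials are coprime and gcd = 1.

1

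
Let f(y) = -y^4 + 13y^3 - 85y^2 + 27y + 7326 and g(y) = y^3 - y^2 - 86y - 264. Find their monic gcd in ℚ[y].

y^2 - 5y - 66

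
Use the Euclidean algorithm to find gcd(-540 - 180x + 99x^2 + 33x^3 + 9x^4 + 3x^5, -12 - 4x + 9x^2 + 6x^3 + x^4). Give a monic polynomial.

Apply the Euclidean algorithm:
  3x^5 + 9x^4 + 33x^3 + 99x^2 - 180x - 540 = (3x - 9)(x^4 + 6x^3 + 9x^2 - 4x - 12) + (60x^3 + 192x^2 - 180x - 648)
  x^4 + 6x^3 + 9x^2 - 4x - 12 = ((1/60)x + 7/150)(60x^3 + 192x^2 - 180x - 648) + ((76/25)x^2 + (76/5)x + 456/25)
  60x^3 + 192x^2 - 180x - 648 = ((375/19)x - 675/19)((76/25)x^2 + (76/5)x + 456/25) + (0)
Last nonzero remainder: (76/25)x^2 + (76/5)x + 456/25. Dividing through by 76/25 gives the monic gcd x^2 + 5x + 6.

6 + 5x + x^2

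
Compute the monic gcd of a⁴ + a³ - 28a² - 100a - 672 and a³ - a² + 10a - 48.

a² + 2a + 16

Repeated division with remainder:
  a⁴ + a³ - 28a² - 100a - 672 = (a + 2)(a³ - a² + 10a - 48) + (-36a² - 72a - 576)
  a³ - a² + 10a - 48 = (-(1/36)a + 1/12)(-36a² - 72a - 576) + (0)
Last nonzero remainder: -36a² - 72a - 576. Dividing through by -36 gives the monic gcd a² + 2a + 16.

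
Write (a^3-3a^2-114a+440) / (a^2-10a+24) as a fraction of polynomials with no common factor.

(a^2+a-110)/(a-6)

Apply the Euclidean algorithm:
  a^3-3a^2-114a+440 = (a+7)(a^2-10a+24) + (-68a+272)
  a^2-10a+24 = (-(1/68)a+3/34)(-68a+272) + (0)
Last nonzero remainder: -68a+272. Dividing through by -68 gives the monic gcd a-4.
Cancel a-4 from numerator and denominator to get the reduced form.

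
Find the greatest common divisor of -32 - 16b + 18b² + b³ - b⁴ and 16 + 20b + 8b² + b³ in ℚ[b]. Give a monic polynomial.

4 + b

By polynomial division,
  -b⁴ + b³ + 18b² - 16b - 32 = (-b + 9)(b³ + 8b² + 20b + 16) + (-34b² - 180b - 176)
  b³ + 8b² + 20b + 16 = (-(1/34)b - 23/289)(-34b² - 180b - 176) + ((144/289)b + 576/289)
  -34b² - 180b - 176 = (-(4913/72)b - 3179/36)((144/289)b + 576/289) + (0)
Last nonzero remainder: (144/289)b + 576/289. Dividing through by 144/289 gives the monic gcd b + 4.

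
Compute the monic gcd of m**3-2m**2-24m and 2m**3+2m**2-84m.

Apply the Euclidean algorithm:
  m**3-2m**2-24m = (1/2)(2m**3+2m**2-84m) + (-3m**2+18m)
  2m**3+2m**2-84m = (-(2/3)m-14/3)(-3m**2+18m) + (0)
Last nonzero remainder: -3m**2+18m. Dividing through by -3 gives the monic gcd m**2-6m.

m**2-6m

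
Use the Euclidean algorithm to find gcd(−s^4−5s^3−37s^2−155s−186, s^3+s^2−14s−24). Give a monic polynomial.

s^2+5s+6

Apply the Euclidean algorithm:
  −s^4−5s^3−37s^2−155s−186 = (−s−4)(s^3+s^2−14s−24) + (−47s^2−235s−282)
  s^3+s^2−14s−24 = (−(1/47)s+4/47)(−47s^2−235s−282) + (0)
Last nonzero remainder: −47s^2−235s−282. Dividing through by −47 gives the monic gcd s^2+5s+6.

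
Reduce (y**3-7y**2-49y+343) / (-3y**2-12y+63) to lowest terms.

Apply the Euclidean algorithm:
  y**3-7y**2-49y+343 = (-(1/3)y+11/3)(-3y**2-12y+63) + (16y+112)
  -3y**2-12y+63 = (-(3/16)y+9/16)(16y+112) + (0)
Last nonzero remainder: 16y+112. Dividing through by 16 gives the monic gcd y+7.
Cancel y+7 from numerator and denominator to get the reduced form.

(-y**2+14y-49)/(3y-9)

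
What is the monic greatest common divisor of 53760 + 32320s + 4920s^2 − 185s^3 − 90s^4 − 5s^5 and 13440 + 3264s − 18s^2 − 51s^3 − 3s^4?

Repeated division with remainder:
  −5s^5 − 90s^4 − 185s^3 + 4920s^2 + 32320s + 53760 = ((5/3)s + 5/3)(−3s^4 − 51s^3 − 18s^2 + 3264s + 13440) + (−70s^3 − 490s^2 + 4480s + 31360)
  −3s^4 − 51s^3 − 18s^2 + 3264s + 13440 = ((3/70)s + 3/7)(−70s^3 − 490s^2 + 4480s + 31360) + (0)
Last nonzero remainder: −70s^3 − 490s^2 + 4480s + 31360. Dividing through by −70 gives the monic gcd s^3 + 7s^2 − 64s − 448.

−448 − 64s + 7s^2 + s^3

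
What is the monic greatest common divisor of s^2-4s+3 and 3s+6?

Euclidean algorithm in ℚ[s]:
  s^2-4s+3 = ((1/3)s-2)(3s+6) + (15)
  3s+6 = ((1/5)s+2/5)(15) + (0)
The last nonzero remainder is the constant 15, so the polynomials are coprime and gcd = 1.

1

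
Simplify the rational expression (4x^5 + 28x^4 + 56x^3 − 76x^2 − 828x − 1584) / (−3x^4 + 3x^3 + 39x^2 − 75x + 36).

(−4x^3 − 24x^2 − 80x − 132)/(3x^2 − 6x + 3)

By polynomial division,
  4x^5 + 28x^4 + 56x^3 − 76x^2 − 828x − 1584 = (−(4/3)x − 32/3)(−3x^4 + 3x^3 + 39x^2 − 75x + 36) + (140x^3 + 240x^2 − 1580x − 1200)
  −3x^4 + 3x^3 + 39x^2 − 75x + 36 = (−(3/140)x + 57/980)(140x^3 + 240x^2 − 1580x − 1200) + (−(432/49)x^2 − (432/49)x + 5184/49)
  140x^3 + 240x^2 − 1580x − 1200 = (−(1715/108)x − 1225/108)(−(432/49)x^2 − (432/49)x + 5184/49) + (0)
Last nonzero remainder: −(432/49)x^2 − (432/49)x + 5184/49. Dividing through by −432/49 gives the monic gcd x^2 + x − 12.
Cancel x^2 + x − 12 from numerator and denominator to get the reduced form.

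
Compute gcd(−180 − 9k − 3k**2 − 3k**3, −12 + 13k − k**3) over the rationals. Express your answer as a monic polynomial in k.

Euclidean algorithm in ℚ[k]:
  −3k**3 − 3k**2 − 9k − 180 = (3)(−k**3 + 13k − 12) + (−3k**2 − 48k − 144)
  −k**3 + 13k − 12 = ((1/3)k − 16/3)(−3k**2 − 48k − 144) + (−195k − 780)
  −3k**2 − 48k − 144 = ((1/65)k + 12/65)(−195k − 780) + (0)
Last nonzero remainder: −195k − 780. Dividing through by −195 gives the monic gcd k + 4.

4 + k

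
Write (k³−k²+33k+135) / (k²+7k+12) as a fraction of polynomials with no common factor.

(k²−4k+45)/(k+4)

Euclidean algorithm in ℚ[k]:
  k³−k²+33k+135 = (k−8)(k²+7k+12) + (77k+231)
  k²+7k+12 = ((1/77)k+4/77)(77k+231) + (0)
Last nonzero remainder: 77k+231. Dividing through by 77 gives the monic gcd k+3.
Cancel k+3 from numerator and denominator to get the reduced form.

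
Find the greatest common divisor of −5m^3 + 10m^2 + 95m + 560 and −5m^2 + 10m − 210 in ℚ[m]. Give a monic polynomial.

Euclidean algorithm in ℚ[m]:
  −5m^3 + 10m^2 + 95m + 560 = (m)(−5m^2 + 10m − 210) + (305m + 560)
  −5m^2 + 10m − 210 = (−(1/61)m + 234/3721)(305m + 560) + (−912450/3721)
  305m + 560 = (−(226981/182490)m − 29768/13035)(−912450/3721) + (0)
The last nonzero remainder is the constant −912450/3721, so the polynomials are coprime and gcd = 1.

1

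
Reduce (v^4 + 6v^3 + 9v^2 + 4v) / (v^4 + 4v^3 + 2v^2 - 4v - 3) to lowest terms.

(v^2 + 4v)/(v^2 + 2v - 3)

Apply the Euclidean algorithm:
  v^4 + 6v^3 + 9v^2 + 4v = (v^4 + 4v^3 + 2v^2 - 4v - 3) + (2v^3 + 7v^2 + 8v + 3)
  v^4 + 4v^3 + 2v^2 - 4v - 3 = ((1/2)v + 1/4)(2v^3 + 7v^2 + 8v + 3) + (-(15/4)v^2 - (15/2)v - 15/4)
  2v^3 + 7v^2 + 8v + 3 = (-(8/15)v - 4/5)(-(15/4)v^2 - (15/2)v - 15/4) + (0)
Last nonzero remainder: -(15/4)v^2 - (15/2)v - 15/4. Dividing through by -15/4 gives the monic gcd v^2 + 2v + 1.
Cancel v^2 + 2v + 1 from numerator and denominator to get the reduced form.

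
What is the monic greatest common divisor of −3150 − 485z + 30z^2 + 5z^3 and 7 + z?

Apply the Euclidean algorithm:
  5z^3 + 30z^2 − 485z − 3150 = (5z^2 − 5z − 450)(z + 7) + (0)
The last nonzero remainder z + 7 is already monic.

7 + z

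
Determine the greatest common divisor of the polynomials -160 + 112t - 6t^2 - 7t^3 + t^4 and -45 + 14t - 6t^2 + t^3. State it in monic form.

-5 + t

Apply the Euclidean algorithm:
  t^4 - 7t^3 - 6t^2 + 112t - 160 = (t - 1)(t^3 - 6t^2 + 14t - 45) + (-26t^2 + 171t - 205)
  t^3 - 6t^2 + 14t - 45 = (-(1/26)t - 15/676)(-26t^2 + 171t - 205) + ((6699/676)t - 33495/676)
  -26t^2 + 171t - 205 = (-(17576/6699)t + 27716/6699)((6699/676)t - 33495/676) + (0)
Last nonzero remainder: (6699/676)t - 33495/676. Dividing through by 6699/676 gives the monic gcd t - 5.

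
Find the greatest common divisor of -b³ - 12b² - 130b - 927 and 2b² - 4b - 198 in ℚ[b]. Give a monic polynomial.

b + 9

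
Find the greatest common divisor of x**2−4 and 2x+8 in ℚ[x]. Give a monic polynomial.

Euclidean algorithm in ℚ[x]:
  x**2−4 = ((1/2)x−2)(2x+8) + (12)
  2x+8 = ((1/6)x+2/3)(12) + (0)
The last nonzero remainder is the constant 12, so the polynomials are coprime and gcd = 1.

1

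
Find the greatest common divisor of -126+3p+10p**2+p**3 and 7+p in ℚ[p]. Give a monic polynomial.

7+p

By polynomial division,
  p**3+10p**2+3p-126 = (p**2+3p-18)(p+7) + (0)
The last nonzero remainder p+7 is already monic.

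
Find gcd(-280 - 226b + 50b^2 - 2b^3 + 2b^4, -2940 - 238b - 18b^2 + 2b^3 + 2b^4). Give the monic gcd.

35 + 2b + b^2

Apply the Euclidean algorithm:
  2b^4 - 2b^3 + 50b^2 - 226b - 280 = (2b^4 + 2b^3 - 18b^2 - 238b - 2940) + (-4b^3 + 68b^2 + 12b + 2660)
  2b^4 + 2b^3 - 18b^2 - 238b - 2940 = (-(1/2)b - 9)(-4b^3 + 68b^2 + 12b + 2660) + (600b^2 + 1200b + 21000)
  -4b^3 + 68b^2 + 12b + 2660 = (-(1/150)b + 19/150)(600b^2 + 1200b + 21000) + (0)
Last nonzero remainder: 600b^2 + 1200b + 21000. Dividing through by 600 gives the monic gcd b^2 + 2b + 35.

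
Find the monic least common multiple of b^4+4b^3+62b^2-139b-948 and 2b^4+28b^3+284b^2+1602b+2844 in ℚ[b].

b^5+10b^4+86b^3+233b^2-1782b-5688

By polynomial division,
  b^4+4b^3+62b^2-139b-948 = (1/2)(2b^4+28b^3+284b^2+1602b+2844) + (-10b^3-80b^2-940b-2370)
  2b^4+28b^3+284b^2+1602b+2844 = (-(1/5)b-6/5)(-10b^3-80b^2-940b-2370) + (0)
Last nonzero remainder: -10b^3-80b^2-940b-2370. Dividing through by -10 gives the monic gcd b^3+8b^2+94b+237.
Then lcm(f, g) = f·g / gcd(f, g); expanding and making the result monic gives the answer.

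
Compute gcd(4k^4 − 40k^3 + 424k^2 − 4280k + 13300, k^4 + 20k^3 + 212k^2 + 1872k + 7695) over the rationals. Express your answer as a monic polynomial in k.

k^2 + 2k + 95

Repeated division with remainder:
  4k^4 − 40k^3 + 424k^2 − 4280k + 13300 = (4)(k^4 + 20k^3 + 212k^2 + 1872k + 7695) + (−120k^3 − 424k^2 − 11768k − 17480)
  k^4 + 20k^3 + 212k^2 + 1872k + 7695 = (−(1/120)k − 247/1800)(−120k^3 − 424k^2 − 11768k − 17480) + ((12544/225)k^2 + (25088/225)k + 238336/45)
  −120k^3 − 424k^2 − 11768k − 17480 = (−(3375/1568)k − 5175/1568)((12544/225)k^2 + (25088/225)k + 238336/45) + (0)
Last nonzero remainder: (12544/225)k^2 + (25088/225)k + 238336/45. Dividing through by 12544/225 gives the monic gcd k^2 + 2k + 95.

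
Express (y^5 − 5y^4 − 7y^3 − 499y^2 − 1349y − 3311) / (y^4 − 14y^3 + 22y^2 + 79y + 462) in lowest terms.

(y^2 + 3y + 43)/(y − 6)

Apply the Euclidean algorithm:
  y^5 − 5y^4 − 7y^3 − 499y^2 − 1349y − 3311 = (y + 9)(y^4 − 14y^3 + 22y^2 + 79y + 462) + (97y^3 − 776y^2 − 2522y − 7469)
  y^4 − 14y^3 + 22y^2 + 79y + 462 = ((1/97)y − 6/97)(97y^3 − 776y^2 − 2522y − 7469) + (0)
Last nonzero remainder: 97y^3 − 776y^2 − 2522y − 7469. Dividing through by 97 gives the monic gcd y^3 − 8y^2 − 26y − 77.
Cancel y^3 − 8y^2 − 26y − 77 from numerator and denominator to get the reduced form.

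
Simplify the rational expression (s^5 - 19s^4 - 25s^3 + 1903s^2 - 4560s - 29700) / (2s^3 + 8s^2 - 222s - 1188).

(s^3 - 17s^2 + 40s + 300)/(2s + 12)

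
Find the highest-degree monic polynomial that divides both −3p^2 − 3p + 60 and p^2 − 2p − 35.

Repeated division with remainder:
  −3p^2 − 3p + 60 = (−3)(p^2 − 2p − 35) + (−9p − 45)
  p^2 − 2p − 35 = (−(1/9)p + 7/9)(−9p − 45) + (0)
Last nonzero remainder: −9p − 45. Dividing through by −9 gives the monic gcd p + 5.

p + 5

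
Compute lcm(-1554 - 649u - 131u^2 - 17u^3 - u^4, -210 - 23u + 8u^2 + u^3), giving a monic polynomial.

Euclidean algorithm in ℚ[u]:
  -u^4 - 17u^3 - 131u^2 - 649u - 1554 = (-u - 9)(u^3 + 8u^2 - 23u - 210) + (-82u^2 - 1066u - 3444)
  u^3 + 8u^2 - 23u - 210 = (-(1/82)u + 5/82)(-82u^2 - 1066u - 3444) + (0)
Last nonzero remainder: -82u^2 - 1066u - 3444. Dividing through by -82 gives the monic gcd u^2 + 13u + 42.
Then lcm(f, g) = f·g / gcd(f, g); expanding and making the result monic gives the answer.

-7770 - 1691u - 6u^2 + 46u^3 + 12u^4 + u^5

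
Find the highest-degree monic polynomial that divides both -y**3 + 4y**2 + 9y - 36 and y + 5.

1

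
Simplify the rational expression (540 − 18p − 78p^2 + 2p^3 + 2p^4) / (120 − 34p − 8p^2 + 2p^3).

(18 + 9p + p^2)/(4 + p)

Repeated division with remainder:
  2p^4 + 2p^3 − 78p^2 − 18p + 540 = (p + 5)(2p^3 − 8p^2 − 34p + 120) + (−4p^2 + 32p − 60)
  2p^3 − 8p^2 − 34p + 120 = (−(1/2)p − 2)(−4p^2 + 32p − 60) + (0)
Last nonzero remainder: −4p^2 + 32p − 60. Dividing through by −4 gives the monic gcd p^2 − 8p + 15.
Cancel p^2 − 8p + 15 from numerator and denominator to get the reduced form.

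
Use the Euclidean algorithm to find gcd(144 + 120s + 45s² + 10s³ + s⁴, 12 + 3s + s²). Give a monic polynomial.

Repeated division with remainder:
  s⁴ + 10s³ + 45s² + 120s + 144 = (s² + 7s + 12)(s² + 3s + 12) + (0)
The last nonzero remainder s² + 3s + 12 is already monic.

12 + 3s + s²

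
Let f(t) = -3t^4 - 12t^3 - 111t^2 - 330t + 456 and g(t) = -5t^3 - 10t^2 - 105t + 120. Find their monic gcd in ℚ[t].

t - 1

Repeated division with remainder:
  -3t^4 - 12t^3 - 111t^2 - 330t + 456 = ((3/5)t + 6/5)(-5t^3 - 10t^2 - 105t + 120) + (-36t^2 - 276t + 312)
  -5t^3 - 10t^2 - 105t + 120 = ((5/36)t - 85/108)(-36t^2 - 276t + 312) + (-(3290/9)t + 3290/9)
  -36t^2 - 276t + 312 = ((162/1645)t + 1404/1645)(-(3290/9)t + 3290/9) + (0)
Last nonzero remainder: -(3290/9)t + 3290/9. Dividing through by -3290/9 gives the monic gcd t - 1.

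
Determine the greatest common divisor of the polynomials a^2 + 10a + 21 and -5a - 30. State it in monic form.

1

By polynomial division,
  a^2 + 10a + 21 = (-(1/5)a - 4/5)(-5a - 30) + (-3)
  -5a - 30 = ((5/3)a + 10)(-3) + (0)
The last nonzero remainder is the constant -3, so the polynomials are coprime and gcd = 1.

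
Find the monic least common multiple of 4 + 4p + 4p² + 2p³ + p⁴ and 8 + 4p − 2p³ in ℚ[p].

−8 − 4p − 4p² + p⁵

Euclidean algorithm in ℚ[p]:
  p⁴ + 2p³ + 4p² + 4p + 4 = (−(1/2)p − 1)(−2p³ + 4p + 8) + (6p² + 12p + 12)
  −2p³ + 4p + 8 = (−(1/3)p + 2/3)(6p² + 12p + 12) + (0)
Last nonzero remainder: 6p² + 12p + 12. Dividing through by 6 gives the monic gcd p² + 2p + 2.
Then lcm(f, g) = f·g / gcd(f, g); expanding and making the result monic gives the answer.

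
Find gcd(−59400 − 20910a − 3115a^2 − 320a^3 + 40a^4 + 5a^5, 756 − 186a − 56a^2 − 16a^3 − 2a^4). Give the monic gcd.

27 + 3a + a^2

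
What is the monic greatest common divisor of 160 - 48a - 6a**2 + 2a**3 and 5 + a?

Euclidean algorithm in ℚ[a]:
  2a**3 - 6a**2 - 48a + 160 = (2a**2 - 16a + 32)(a + 5) + (0)
The last nonzero remainder a + 5 is already monic.

5 + a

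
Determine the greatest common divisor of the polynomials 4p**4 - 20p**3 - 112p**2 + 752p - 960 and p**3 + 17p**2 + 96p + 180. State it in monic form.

p + 6

Apply the Euclidean algorithm:
  4p**4 - 20p**3 - 112p**2 + 752p - 960 = (4p - 88)(p**3 + 17p**2 + 96p + 180) + (1000p**2 + 8480p + 14880)
  p**3 + 17p**2 + 96p + 180 = ((1/1000)p + 213/25000)(1000p**2 + 8480p + 14880) + ((5544/625)p + 33264/625)
  1000p**2 + 8480p + 14880 = ((78125/693)p + 193750/693)((5544/625)p + 33264/625) + (0)
Last nonzero remainder: (5544/625)p + 33264/625. Dividing through by 5544/625 gives the monic gcd p + 6.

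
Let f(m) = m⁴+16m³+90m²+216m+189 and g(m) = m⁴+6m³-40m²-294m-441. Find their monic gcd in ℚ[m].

m³+13m²+51m+63

Euclidean algorithm in ℚ[m]:
  m⁴+16m³+90m²+216m+189 = (m⁴+6m³-40m²-294m-441) + (10m³+130m²+510m+630)
  m⁴+6m³-40m²-294m-441 = ((1/10)m-7/10)(10m³+130m²+510m+630) + (0)
Last nonzero remainder: 10m³+130m²+510m+630. Dividing through by 10 gives the monic gcd m³+13m²+51m+63.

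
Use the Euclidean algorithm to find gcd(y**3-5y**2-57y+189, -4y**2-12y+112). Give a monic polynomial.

By polynomial division,
  y**3-5y**2-57y+189 = (-(1/4)y+2)(-4y**2-12y+112) + (-5y-35)
  -4y**2-12y+112 = ((4/5)y-16/5)(-5y-35) + (0)
Last nonzero remainder: -5y-35. Dividing through by -5 gives the monic gcd y+7.

y+7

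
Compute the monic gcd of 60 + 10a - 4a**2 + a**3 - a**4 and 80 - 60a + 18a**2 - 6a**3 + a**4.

Apply the Euclidean algorithm:
  -a**4 + a**3 - 4a**2 + 10a + 60 = (-1)(a**4 - 6a**3 + 18a**2 - 60a + 80) + (-5a**3 + 14a**2 - 50a + 140)
  a**4 - 6a**3 + 18a**2 - 60a + 80 = (-(1/5)a + 16/25)(-5a**3 + 14a**2 - 50a + 140) + (-(24/25)a**2 - 48/5)
  -5a**3 + 14a**2 - 50a + 140 = ((125/24)a - 175/12)(-(24/25)a**2 - 48/5) + (0)
Last nonzero remainder: -(24/25)a**2 - 48/5. Dividing through by -24/25 gives the monic gcd a**2 + 10.

10 + a**2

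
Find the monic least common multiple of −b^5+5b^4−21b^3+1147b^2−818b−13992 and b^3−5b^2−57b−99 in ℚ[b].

b^6−2b^5+6b^4−1084b^3−2623b^2+16446b+41976

By polynomial division,
  −b^5+5b^4−21b^3+1147b^2−818b−13992 = (−b^2−78)(b^3−5b^2−57b−99) + (658b^2−5264b−21714)
  b^3−5b^2−57b−99 = ((1/658)b+3/658)(658b^2−5264b−21714) + (0)
Last nonzero remainder: 658b^2−5264b−21714. Dividing through by 658 gives the monic gcd b^2−8b−33.
Then lcm(f, g) = f·g / gcd(f, g); expanding and making the result monic gives the answer.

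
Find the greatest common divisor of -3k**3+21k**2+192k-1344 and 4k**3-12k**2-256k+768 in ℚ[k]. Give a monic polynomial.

k**2-64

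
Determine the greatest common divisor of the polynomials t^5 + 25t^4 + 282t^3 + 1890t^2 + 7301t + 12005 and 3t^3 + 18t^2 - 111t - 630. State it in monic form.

t^2 + 12t + 35

By polynomial division,
  t^5 + 25t^4 + 282t^3 + 1890t^2 + 7301t + 12005 = ((1/3)t^2 + (19/3)t + 205/3)(3t^3 + 18t^2 - 111t - 630) + (1573t^2 + 18876t + 55055)
  3t^3 + 18t^2 - 111t - 630 = ((3/1573)t - 18/1573)(1573t^2 + 18876t + 55055) + (0)
Last nonzero remainder: 1573t^2 + 18876t + 55055. Dividing through by 1573 gives the monic gcd t^2 + 12t + 35.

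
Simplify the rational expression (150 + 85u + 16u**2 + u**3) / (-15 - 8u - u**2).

By polynomial division,
  u**3 + 16u**2 + 85u + 150 = (-u - 8)(-u**2 - 8u - 15) + (6u + 30)
  -u**2 - 8u - 15 = (-(1/6)u - 1/2)(6u + 30) + (0)
Last nonzero remainder: 6u + 30. Dividing through by 6 gives the monic gcd u + 5.
Cancel u + 5 from numerator and denominator to get the reduced form.

(-30 - 11u - u**2)/(3 + u)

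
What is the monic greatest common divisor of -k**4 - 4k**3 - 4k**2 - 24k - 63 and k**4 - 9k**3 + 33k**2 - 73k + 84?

By polynomial division,
  -k**4 - 4k**3 - 4k**2 - 24k - 63 = (-1)(k**4 - 9k**3 + 33k**2 - 73k + 84) + (-13k**3 + 29k**2 - 97k + 21)
  k**4 - 9k**3 + 33k**2 - 73k + 84 = (-(1/13)k + 88/169)(-13k**3 + 29k**2 - 97k + 21) + ((1764/169)k**2 - (3528/169)k + 12348/169)
  -13k**3 + 29k**2 - 97k + 21 = (-(2197/1764)k + 169/588)((1764/169)k**2 - (3528/169)k + 12348/169) + (0)
Last nonzero remainder: (1764/169)k**2 - (3528/169)k + 12348/169. Dividing through by 1764/169 gives the monic gcd k**2 - 2k + 7.

k**2 - 2k + 7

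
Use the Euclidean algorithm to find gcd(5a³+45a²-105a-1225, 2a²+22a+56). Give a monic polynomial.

a+7

By polynomial division,
  5a³+45a²-105a-1225 = ((5/2)a-5)(2a²+22a+56) + (-135a-945)
  2a²+22a+56 = (-(2/135)a-8/135)(-135a-945) + (0)
Last nonzero remainder: -135a-945. Dividing through by -135 gives the monic gcd a+7.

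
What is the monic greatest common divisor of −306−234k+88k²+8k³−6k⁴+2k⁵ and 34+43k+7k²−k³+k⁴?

17+13k−3k²+k³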